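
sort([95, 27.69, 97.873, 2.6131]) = [2.6131, 27.69, 95, 97.873]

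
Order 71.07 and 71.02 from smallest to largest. 71.02, 71.07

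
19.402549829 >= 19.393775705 True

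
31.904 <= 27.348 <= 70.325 False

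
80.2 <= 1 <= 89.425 False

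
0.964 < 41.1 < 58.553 True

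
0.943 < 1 True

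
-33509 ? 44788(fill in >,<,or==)<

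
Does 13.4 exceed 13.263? Yes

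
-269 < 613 True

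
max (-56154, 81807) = 81807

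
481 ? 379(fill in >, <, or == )>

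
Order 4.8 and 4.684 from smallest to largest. 4.684, 4.8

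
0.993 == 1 False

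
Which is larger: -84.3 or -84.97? -84.3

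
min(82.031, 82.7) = 82.031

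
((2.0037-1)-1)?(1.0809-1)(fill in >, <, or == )<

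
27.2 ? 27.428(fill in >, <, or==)<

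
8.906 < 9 True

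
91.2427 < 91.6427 True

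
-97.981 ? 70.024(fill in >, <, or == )<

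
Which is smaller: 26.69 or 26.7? 26.69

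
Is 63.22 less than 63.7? Yes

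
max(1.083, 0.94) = 1.083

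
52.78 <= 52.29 False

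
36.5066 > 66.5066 False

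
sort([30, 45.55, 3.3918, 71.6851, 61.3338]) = [3.3918, 30, 45.55, 61.3338, 71.6851]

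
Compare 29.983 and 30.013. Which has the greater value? 30.013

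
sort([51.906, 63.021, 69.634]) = [51.906, 63.021, 69.634]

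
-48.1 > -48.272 True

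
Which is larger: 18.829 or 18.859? 18.859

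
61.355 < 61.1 False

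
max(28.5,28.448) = 28.5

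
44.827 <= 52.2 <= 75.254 True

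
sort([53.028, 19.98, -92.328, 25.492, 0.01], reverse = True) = [53.028, 25.492, 19.98, 0.01, -92.328]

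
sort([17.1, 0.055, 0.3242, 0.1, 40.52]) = [0.055, 0.1, 0.3242, 17.1, 40.52]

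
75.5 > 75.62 False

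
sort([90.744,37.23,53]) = [37.23,53,90.744]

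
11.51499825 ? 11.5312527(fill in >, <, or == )<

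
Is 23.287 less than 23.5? Yes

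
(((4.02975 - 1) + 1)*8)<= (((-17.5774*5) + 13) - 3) False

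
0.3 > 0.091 True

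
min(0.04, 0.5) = 0.04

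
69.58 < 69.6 True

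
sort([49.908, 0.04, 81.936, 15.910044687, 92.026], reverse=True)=[92.026, 81.936, 49.908, 15.910044687, 0.04]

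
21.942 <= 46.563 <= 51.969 True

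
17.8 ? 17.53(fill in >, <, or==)>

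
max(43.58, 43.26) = 43.58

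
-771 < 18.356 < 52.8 True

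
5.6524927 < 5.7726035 True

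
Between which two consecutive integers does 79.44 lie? 79 and 80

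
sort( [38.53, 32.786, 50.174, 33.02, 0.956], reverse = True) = [50.174, 38.53, 33.02, 32.786, 0.956]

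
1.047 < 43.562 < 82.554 True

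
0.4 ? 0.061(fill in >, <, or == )>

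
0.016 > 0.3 False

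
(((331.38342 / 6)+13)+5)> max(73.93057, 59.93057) False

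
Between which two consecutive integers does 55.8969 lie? 55 and 56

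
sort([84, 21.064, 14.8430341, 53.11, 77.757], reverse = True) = [84, 77.757, 53.11, 21.064, 14.8430341]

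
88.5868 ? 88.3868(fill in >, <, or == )>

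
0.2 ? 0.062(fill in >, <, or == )>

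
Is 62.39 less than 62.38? No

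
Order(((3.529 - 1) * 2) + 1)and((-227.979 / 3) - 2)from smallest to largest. ((-227.979 / 3) - 2), (((3.529 - 1) * 2) + 1)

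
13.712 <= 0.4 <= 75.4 False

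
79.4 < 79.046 False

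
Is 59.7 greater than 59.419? Yes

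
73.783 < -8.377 False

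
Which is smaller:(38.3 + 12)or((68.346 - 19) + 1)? (38.3 + 12)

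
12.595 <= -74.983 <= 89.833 False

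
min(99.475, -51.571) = -51.571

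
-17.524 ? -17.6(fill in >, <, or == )>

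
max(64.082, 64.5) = 64.5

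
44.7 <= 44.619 False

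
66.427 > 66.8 False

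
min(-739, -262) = -739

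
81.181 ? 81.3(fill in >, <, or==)<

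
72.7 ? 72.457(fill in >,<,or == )>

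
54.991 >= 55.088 False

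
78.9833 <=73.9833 False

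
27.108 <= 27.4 True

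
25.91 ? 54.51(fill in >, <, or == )<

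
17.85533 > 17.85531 True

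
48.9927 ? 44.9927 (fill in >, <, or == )>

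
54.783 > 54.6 True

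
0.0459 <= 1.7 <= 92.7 True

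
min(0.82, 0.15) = 0.15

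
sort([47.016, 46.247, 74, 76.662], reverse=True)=[76.662, 74, 47.016, 46.247]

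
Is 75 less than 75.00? No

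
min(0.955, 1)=0.955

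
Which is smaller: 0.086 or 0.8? 0.086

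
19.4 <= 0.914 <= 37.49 False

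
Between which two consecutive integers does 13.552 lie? 13 and 14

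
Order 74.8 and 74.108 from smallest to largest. 74.108, 74.8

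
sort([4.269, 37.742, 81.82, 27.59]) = [4.269, 27.59, 37.742, 81.82]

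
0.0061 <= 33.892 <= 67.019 True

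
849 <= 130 False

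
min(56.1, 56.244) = 56.1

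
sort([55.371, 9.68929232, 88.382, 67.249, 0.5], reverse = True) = [88.382, 67.249, 55.371, 9.68929232, 0.5]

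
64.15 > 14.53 True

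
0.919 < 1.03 True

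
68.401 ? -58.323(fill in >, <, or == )>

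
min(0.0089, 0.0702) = 0.0089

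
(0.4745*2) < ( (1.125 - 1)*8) True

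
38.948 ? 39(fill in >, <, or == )<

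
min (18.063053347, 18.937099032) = 18.063053347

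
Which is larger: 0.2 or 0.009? 0.2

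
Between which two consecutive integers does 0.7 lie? 0 and 1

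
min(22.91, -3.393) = -3.393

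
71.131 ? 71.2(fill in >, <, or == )<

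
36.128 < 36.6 True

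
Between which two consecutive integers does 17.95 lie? 17 and 18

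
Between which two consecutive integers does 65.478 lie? 65 and 66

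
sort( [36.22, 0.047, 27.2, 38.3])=[0.047, 27.2, 36.22, 38.3]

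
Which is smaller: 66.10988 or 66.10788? 66.10788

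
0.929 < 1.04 True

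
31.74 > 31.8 False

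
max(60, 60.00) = 60.00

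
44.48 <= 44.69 True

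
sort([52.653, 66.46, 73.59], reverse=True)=[73.59, 66.46, 52.653]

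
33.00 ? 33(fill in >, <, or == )==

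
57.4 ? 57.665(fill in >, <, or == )<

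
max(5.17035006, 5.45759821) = 5.45759821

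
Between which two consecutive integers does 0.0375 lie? 0 and 1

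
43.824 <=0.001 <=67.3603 False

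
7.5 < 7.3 False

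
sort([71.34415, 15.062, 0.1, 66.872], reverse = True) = [71.34415, 66.872, 15.062, 0.1]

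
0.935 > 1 False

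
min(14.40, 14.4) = 14.40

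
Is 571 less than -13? No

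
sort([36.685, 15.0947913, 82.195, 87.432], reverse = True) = [87.432, 82.195, 36.685, 15.0947913]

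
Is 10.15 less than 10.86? Yes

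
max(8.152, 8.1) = 8.152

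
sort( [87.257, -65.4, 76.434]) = [-65.4, 76.434, 87.257]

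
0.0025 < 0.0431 True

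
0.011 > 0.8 False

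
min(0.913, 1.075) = 0.913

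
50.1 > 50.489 False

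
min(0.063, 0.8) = 0.063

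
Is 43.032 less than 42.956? No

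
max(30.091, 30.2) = 30.2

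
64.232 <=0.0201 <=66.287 False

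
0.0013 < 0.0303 True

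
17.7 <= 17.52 False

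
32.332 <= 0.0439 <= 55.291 False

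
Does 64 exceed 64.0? No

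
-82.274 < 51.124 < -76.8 False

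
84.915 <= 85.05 True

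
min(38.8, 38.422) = 38.422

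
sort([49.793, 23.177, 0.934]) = [0.934, 23.177, 49.793]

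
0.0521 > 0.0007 True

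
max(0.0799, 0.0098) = 0.0799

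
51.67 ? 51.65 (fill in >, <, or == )>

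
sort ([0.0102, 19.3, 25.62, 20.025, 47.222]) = [0.0102, 19.3, 20.025, 25.62, 47.222]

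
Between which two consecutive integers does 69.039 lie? 69 and 70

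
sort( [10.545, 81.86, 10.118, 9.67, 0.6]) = [0.6, 9.67, 10.118, 10.545, 81.86]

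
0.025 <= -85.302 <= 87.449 False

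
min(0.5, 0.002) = 0.002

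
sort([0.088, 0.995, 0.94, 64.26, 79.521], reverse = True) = [79.521, 64.26, 0.995, 0.94, 0.088]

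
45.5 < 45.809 True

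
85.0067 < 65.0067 False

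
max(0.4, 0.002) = 0.4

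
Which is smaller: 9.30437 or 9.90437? 9.30437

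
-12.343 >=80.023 False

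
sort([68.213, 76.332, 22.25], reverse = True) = [76.332, 68.213, 22.25]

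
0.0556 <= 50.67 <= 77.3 True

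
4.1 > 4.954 False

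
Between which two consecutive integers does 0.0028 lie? 0 and 1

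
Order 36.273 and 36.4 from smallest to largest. 36.273,36.4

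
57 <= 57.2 True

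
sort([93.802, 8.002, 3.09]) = [3.09, 8.002, 93.802]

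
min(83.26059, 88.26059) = 83.26059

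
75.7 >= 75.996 False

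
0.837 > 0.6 True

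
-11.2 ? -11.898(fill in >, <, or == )>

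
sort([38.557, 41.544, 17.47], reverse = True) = [41.544, 38.557, 17.47]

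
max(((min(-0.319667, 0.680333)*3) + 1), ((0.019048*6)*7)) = 0.800016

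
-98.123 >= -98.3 True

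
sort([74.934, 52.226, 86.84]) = [52.226, 74.934, 86.84]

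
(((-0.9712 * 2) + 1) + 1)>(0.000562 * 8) True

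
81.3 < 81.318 True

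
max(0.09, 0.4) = 0.4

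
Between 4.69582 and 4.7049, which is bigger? 4.7049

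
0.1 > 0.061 True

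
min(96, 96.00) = 96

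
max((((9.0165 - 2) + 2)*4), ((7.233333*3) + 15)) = 36.699999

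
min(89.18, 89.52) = 89.18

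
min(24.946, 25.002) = 24.946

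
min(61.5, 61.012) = 61.012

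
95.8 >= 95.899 False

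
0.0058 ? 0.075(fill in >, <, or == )<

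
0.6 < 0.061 False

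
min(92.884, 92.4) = 92.4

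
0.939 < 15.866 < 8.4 False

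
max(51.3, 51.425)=51.425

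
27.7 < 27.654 False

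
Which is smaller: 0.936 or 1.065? 0.936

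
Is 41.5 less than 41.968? Yes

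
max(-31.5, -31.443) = -31.443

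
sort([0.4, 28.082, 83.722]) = [0.4, 28.082, 83.722]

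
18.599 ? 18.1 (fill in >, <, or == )>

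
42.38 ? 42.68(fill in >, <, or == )<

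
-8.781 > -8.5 False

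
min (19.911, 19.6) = 19.6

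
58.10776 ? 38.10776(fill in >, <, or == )>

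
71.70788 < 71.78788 True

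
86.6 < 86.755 True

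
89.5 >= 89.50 True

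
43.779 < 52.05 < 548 True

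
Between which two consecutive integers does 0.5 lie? 0 and 1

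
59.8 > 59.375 True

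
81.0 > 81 False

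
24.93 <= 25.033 True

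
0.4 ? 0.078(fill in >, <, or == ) >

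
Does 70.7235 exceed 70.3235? Yes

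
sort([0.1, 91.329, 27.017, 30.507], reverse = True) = [91.329, 30.507, 27.017, 0.1]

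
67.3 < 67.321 True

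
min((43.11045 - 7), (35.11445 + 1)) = 36.11045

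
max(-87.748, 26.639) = 26.639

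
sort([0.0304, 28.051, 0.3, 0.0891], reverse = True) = [28.051, 0.3, 0.0891, 0.0304]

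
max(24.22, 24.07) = 24.22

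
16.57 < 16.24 False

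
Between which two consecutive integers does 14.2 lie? 14 and 15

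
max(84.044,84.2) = 84.2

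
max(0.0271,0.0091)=0.0271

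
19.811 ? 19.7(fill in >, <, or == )>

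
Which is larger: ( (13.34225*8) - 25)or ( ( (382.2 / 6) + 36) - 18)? ( (13.34225*8) - 25)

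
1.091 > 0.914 True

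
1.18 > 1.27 False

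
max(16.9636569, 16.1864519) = 16.9636569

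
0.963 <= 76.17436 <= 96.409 True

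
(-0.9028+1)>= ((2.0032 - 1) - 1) True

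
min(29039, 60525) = 29039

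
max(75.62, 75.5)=75.62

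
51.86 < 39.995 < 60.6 False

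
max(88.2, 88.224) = 88.224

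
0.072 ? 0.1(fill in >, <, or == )<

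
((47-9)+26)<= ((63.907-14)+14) False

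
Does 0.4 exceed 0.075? Yes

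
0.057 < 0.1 True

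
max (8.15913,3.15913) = 8.15913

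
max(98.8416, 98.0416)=98.8416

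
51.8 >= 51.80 True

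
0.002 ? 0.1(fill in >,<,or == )<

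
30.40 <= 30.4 True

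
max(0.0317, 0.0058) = 0.0317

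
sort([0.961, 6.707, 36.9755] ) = [0.961, 6.707, 36.9755]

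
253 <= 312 True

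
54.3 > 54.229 True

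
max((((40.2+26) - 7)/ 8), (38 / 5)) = 7.6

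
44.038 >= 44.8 False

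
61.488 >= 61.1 True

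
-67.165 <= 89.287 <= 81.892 False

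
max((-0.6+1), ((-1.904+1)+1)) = 0.4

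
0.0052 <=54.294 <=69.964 True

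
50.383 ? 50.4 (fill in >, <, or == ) <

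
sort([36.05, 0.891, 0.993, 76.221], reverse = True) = [76.221, 36.05, 0.993, 0.891]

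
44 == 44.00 True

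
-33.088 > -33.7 True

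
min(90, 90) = 90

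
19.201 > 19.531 False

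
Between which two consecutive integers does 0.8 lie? 0 and 1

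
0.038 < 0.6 True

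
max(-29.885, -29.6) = -29.6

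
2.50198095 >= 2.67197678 False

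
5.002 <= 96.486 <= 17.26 False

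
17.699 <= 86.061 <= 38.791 False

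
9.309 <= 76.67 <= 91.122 True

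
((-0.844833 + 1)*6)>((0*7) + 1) False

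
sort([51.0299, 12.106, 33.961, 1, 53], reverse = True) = [53, 51.0299, 33.961, 12.106, 1]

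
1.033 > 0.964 True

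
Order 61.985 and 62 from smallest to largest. 61.985, 62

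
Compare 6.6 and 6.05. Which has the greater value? 6.6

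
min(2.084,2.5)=2.084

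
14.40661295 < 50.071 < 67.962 True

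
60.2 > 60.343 False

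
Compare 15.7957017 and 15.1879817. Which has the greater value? 15.7957017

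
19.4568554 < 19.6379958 True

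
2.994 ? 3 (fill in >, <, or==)<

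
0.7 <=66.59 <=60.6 False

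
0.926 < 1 True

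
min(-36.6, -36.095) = -36.6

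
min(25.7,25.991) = 25.7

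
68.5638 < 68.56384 True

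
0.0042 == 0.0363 False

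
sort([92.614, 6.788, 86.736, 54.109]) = [6.788, 54.109, 86.736, 92.614]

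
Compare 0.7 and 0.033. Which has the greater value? 0.7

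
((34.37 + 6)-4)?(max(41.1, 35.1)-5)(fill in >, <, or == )>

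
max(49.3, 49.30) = 49.30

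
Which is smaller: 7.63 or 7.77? 7.63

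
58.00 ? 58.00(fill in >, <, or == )==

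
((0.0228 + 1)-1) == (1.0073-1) False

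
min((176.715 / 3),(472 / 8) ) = 58.905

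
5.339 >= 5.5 False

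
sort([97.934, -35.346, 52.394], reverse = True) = [97.934, 52.394, -35.346]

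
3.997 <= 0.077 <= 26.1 False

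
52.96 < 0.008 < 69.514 False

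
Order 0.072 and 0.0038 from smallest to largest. 0.0038, 0.072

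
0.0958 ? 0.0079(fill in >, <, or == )>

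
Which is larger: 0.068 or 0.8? 0.8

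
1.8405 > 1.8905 False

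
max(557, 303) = 557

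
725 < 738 True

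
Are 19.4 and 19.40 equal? Yes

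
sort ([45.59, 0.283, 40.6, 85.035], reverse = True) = [85.035, 45.59, 40.6, 0.283]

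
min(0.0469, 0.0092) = 0.0092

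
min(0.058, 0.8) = 0.058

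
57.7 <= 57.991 True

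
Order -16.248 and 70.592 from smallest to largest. -16.248, 70.592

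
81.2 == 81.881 False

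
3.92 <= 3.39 False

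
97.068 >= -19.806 True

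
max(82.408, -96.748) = 82.408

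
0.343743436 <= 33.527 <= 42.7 True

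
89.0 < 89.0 False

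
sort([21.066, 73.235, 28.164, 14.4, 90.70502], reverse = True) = [90.70502, 73.235, 28.164, 21.066, 14.4]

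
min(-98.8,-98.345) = -98.8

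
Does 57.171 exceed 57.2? No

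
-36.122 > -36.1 False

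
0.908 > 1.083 False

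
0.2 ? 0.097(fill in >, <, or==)>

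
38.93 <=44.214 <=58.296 True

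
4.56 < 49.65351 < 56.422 True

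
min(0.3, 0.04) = 0.04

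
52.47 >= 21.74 True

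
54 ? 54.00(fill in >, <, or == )==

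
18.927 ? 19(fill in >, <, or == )<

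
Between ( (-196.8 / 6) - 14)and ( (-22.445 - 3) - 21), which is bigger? ( (-22.445 - 3) - 21)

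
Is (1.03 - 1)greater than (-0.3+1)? No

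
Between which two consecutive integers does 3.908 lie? 3 and 4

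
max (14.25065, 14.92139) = 14.92139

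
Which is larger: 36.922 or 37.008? 37.008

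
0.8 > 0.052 True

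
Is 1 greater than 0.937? Yes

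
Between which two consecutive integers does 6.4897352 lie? 6 and 7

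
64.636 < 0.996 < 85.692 False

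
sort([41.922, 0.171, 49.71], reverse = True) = [49.71, 41.922, 0.171]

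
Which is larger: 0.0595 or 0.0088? 0.0595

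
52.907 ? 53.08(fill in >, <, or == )<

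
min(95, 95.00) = 95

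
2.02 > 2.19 False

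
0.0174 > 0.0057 True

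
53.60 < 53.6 False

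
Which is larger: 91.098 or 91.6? 91.6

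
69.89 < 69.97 True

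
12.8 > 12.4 True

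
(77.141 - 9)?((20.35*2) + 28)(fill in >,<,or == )<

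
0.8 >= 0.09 True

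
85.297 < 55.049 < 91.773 False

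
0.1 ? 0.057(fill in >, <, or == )>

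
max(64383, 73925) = 73925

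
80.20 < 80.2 False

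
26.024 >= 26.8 False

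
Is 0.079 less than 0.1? Yes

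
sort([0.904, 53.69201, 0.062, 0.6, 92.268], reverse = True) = [92.268, 53.69201, 0.904, 0.6, 0.062]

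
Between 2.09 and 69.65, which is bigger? 69.65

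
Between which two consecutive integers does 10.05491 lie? 10 and 11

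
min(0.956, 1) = 0.956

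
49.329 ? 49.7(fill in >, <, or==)<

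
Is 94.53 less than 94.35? No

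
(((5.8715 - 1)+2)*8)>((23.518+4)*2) False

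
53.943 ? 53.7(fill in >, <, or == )>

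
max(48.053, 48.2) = 48.2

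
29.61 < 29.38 False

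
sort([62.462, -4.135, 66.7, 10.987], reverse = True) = [66.7, 62.462, 10.987, -4.135]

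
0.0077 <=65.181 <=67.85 True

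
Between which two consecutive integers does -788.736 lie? -789 and -788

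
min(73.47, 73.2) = 73.2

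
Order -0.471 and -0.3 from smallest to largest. -0.471, -0.3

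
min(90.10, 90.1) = 90.10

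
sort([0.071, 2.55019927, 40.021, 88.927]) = [0.071, 2.55019927, 40.021, 88.927]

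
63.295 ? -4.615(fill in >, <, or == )>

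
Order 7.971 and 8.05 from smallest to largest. 7.971, 8.05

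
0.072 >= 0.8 False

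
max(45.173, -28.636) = 45.173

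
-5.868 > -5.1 False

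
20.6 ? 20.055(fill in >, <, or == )>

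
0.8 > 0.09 True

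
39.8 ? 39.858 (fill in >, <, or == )<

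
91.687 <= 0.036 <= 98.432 False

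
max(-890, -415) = -415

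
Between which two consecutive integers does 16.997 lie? 16 and 17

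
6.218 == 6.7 False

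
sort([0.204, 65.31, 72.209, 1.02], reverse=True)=[72.209, 65.31, 1.02, 0.204]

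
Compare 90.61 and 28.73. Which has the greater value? 90.61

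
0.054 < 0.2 True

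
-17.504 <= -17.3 True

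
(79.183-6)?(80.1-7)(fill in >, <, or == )>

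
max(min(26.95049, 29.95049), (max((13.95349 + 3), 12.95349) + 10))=26.95349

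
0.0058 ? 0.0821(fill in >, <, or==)<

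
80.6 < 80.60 False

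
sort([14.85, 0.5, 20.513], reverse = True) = [20.513, 14.85, 0.5]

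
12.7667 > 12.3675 True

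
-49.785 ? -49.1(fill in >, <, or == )<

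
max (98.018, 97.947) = 98.018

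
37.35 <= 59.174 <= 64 True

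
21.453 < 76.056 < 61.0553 False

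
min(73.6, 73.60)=73.6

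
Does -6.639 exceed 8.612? No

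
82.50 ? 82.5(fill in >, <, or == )==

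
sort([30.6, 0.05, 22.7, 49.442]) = [0.05, 22.7, 30.6, 49.442]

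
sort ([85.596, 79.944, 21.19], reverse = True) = [85.596, 79.944, 21.19]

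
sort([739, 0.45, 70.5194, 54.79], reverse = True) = [739, 70.5194, 54.79, 0.45]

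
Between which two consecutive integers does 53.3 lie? 53 and 54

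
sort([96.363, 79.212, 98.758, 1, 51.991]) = [1, 51.991, 79.212, 96.363, 98.758]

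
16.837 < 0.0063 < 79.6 False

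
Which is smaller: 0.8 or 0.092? 0.092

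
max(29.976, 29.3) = 29.976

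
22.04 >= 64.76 False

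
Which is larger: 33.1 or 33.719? 33.719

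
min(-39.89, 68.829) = -39.89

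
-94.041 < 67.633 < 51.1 False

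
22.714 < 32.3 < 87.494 True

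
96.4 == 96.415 False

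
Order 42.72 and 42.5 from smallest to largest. 42.5, 42.72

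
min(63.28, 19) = 19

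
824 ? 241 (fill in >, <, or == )>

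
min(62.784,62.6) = 62.6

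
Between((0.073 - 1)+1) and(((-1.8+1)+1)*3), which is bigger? (((-1.8+1)+1)*3)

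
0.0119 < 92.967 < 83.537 False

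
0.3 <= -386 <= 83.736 False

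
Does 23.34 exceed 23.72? No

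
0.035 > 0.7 False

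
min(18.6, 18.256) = 18.256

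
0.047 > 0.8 False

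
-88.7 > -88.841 True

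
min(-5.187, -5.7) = -5.7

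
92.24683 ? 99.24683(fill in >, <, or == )<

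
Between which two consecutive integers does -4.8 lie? -5 and -4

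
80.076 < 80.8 True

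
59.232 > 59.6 False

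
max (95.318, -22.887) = 95.318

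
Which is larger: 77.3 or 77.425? 77.425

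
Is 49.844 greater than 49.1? Yes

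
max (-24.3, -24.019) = -24.019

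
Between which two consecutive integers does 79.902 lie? 79 and 80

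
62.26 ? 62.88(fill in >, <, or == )<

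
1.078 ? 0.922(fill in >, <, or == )>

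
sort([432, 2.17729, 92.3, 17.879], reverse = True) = [432, 92.3, 17.879, 2.17729]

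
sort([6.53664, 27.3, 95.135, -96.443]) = [-96.443, 6.53664, 27.3, 95.135]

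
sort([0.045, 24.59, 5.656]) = [0.045, 5.656, 24.59]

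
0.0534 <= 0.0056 False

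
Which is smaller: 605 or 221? 221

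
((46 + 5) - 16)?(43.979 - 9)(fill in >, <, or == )>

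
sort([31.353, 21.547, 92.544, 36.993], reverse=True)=[92.544, 36.993, 31.353, 21.547]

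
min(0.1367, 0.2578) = 0.1367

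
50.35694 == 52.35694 False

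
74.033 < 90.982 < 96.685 True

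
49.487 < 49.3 False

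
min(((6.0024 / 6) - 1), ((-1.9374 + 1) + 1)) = 0.0004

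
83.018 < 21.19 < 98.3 False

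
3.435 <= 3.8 True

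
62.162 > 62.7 False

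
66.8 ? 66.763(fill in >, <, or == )>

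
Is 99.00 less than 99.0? No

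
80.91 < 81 True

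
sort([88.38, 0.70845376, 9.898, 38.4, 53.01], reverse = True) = [88.38, 53.01, 38.4, 9.898, 0.70845376]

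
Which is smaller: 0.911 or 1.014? 0.911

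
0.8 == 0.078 False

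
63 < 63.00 False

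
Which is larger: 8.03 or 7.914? 8.03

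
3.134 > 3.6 False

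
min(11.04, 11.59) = 11.04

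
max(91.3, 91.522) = 91.522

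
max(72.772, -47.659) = 72.772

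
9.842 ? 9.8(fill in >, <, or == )>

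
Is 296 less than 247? No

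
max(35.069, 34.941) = 35.069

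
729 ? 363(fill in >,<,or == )>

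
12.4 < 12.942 True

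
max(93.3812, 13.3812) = 93.3812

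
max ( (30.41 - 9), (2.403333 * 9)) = 21.629997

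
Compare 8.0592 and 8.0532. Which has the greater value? 8.0592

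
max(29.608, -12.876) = 29.608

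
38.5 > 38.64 False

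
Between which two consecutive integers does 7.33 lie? 7 and 8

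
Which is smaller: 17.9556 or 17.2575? 17.2575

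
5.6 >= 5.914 False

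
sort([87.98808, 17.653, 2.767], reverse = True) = [87.98808, 17.653, 2.767]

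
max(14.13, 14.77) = 14.77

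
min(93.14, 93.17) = 93.14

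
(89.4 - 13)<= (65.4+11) True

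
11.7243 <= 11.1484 False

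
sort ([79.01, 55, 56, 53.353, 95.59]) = [53.353, 55, 56, 79.01, 95.59]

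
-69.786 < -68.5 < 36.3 True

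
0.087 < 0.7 True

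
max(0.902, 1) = 1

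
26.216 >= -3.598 True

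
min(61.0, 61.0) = 61.0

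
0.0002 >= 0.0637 False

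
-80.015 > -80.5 True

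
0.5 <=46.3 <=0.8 False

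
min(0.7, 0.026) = 0.026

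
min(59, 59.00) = 59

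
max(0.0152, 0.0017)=0.0152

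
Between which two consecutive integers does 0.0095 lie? 0 and 1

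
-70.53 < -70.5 True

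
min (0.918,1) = 0.918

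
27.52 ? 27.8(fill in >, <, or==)<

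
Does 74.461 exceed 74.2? Yes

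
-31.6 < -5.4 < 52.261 True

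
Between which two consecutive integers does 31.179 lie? 31 and 32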